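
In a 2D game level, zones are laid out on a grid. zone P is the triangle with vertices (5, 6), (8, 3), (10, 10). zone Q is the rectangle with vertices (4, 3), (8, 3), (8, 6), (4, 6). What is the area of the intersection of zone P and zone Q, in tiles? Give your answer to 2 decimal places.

The intersection is the polygon with vertices (5,6), (8,6), (8,3).
By the shoelace formula its area is 4.50.

4.50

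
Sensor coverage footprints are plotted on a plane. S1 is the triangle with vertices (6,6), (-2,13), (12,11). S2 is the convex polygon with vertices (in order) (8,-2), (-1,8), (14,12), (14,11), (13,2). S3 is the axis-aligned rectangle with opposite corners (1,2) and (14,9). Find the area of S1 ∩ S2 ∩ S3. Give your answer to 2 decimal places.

The intersection is the polygon with vertices (2.75,9), (9.6,9), (6,6), (2.613,8.963).
By the shoelace formula its area is 10.54.

10.54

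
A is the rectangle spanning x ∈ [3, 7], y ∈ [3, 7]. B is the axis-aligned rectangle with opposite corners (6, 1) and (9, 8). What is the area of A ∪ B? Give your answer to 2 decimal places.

33.00

By inclusion–exclusion:
Individual areas: |A| = 16, |B| = 21.
|A∩B|: x∈[6,7], y∈[3,7] → 1·4 = 4.
|A ∪ B| = 37 − 4 = 33.00.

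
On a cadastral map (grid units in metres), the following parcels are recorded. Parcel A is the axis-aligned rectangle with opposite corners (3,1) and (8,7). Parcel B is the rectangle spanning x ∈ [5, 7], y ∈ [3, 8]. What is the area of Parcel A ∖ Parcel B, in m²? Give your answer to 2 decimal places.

22.00

|Parcel A∩Parcel B|: x∈[5,7], y∈[3,7] → 2·4 = 8.
|Parcel A| = 30.
|Parcel A ∖ Parcel B| = |Parcel A| − |Parcel A∩Parcel B| = 30 − 8 = 22.00.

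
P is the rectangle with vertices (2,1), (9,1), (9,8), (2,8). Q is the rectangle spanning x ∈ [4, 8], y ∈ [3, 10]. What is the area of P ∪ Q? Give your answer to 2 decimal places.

57.00

By inclusion–exclusion:
Individual areas: |P| = 49, |Q| = 28.
|P∩Q|: x∈[4,8], y∈[3,8] → 4·5 = 20.
|P ∪ Q| = 77 − 20 = 57.00.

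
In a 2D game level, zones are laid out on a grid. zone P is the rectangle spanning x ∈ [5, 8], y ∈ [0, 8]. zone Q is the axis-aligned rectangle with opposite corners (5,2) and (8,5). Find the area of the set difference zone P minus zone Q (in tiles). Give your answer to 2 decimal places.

|zone P∩zone Q|: x∈[5,8], y∈[2,5] → 3·3 = 9.
|zone P| = 24.
|zone P ∖ zone Q| = |zone P| − |zone P∩zone Q| = 24 − 9 = 15.00.

15.00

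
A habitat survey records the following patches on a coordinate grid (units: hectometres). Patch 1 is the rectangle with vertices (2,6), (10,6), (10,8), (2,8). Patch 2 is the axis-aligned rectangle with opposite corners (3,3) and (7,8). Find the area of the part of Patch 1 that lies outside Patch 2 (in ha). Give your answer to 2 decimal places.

|Patch 1∩Patch 2|: x∈[3,7], y∈[6,8] → 4·2 = 8.
|Patch 1| = 16.
|Patch 1 ∖ Patch 2| = |Patch 1| − |Patch 1∩Patch 2| = 16 − 8 = 8.00.

8.00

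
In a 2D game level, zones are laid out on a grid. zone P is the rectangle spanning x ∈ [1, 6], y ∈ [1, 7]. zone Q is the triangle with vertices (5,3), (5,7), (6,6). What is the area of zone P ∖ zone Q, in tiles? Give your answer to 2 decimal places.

|zone P| = 30, |zone P∩zone Q| = 2.
|zone P ∖ zone Q| = |zone P| − |zone P∩zone Q| = 30 − 2 = 28.00.

28.00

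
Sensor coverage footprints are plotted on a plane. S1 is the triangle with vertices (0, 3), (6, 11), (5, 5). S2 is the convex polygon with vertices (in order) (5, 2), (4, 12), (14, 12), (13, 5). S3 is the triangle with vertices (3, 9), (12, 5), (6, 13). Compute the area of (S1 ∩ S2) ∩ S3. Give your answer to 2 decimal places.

2.22

The region (S1 ∩ S2) ∩ S3 is the polygon with vertices (5.483,7.897), (4.361,8.395), (4.324,8.765), (6,11).
By the shoelace formula its area is 2.22.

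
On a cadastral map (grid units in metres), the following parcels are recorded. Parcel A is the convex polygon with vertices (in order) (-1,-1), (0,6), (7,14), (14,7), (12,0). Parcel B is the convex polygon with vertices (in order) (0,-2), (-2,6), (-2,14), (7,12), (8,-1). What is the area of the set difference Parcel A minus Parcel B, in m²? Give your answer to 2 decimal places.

63.76

|Parcel A| = 145.5, |Parcel A∩Parcel B| = 81.7431.
|Parcel A ∖ Parcel B| = |Parcel A| − |Parcel A∩Parcel B| = 145.5 − 81.7431 = 63.76.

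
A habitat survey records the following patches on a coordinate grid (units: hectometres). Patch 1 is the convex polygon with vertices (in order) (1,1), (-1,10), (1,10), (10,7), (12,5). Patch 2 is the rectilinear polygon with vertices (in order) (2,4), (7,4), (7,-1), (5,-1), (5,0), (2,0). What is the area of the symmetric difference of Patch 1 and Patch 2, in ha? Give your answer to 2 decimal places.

69.23

|Patch 1| = 64.5, |Patch 2| = 22, |Patch 1∩Patch 2| = 8.6364.
|Patch 1 △ Patch 2| = |Patch 1| + |Patch 2| − 2·|Patch 1∩Patch 2| = 64.5 + 22 − 17.2727 = 69.23.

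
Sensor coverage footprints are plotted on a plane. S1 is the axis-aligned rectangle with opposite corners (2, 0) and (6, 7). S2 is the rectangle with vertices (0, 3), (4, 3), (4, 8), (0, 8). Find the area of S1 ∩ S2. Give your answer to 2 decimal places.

|S1∩S2|: x∈[2,4], y∈[3,7] → 2·4 = 8.

8.00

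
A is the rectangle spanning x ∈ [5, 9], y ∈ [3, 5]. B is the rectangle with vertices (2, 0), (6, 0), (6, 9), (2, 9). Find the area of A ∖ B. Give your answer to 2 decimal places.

|A∩B|: x∈[5,6], y∈[3,5] → 1·2 = 2.
|A| = 8.
|A ∖ B| = |A| − |A∩B| = 8 − 2 = 6.00.

6.00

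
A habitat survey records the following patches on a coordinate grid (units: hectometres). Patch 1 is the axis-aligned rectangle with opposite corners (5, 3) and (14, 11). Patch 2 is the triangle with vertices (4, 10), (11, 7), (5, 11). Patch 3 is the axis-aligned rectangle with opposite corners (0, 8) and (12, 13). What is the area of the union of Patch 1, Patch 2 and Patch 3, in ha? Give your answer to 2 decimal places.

111.00

By inclusion–exclusion:
Individual areas: |Patch 1| = 72, |Patch 2| = 5, |Patch 3| = 60.
|Patch 1∩Patch 2| = 4.2857.
|Patch 1∩Patch 3|: x∈[5,12], y∈[8,11] → 7·3 = 21.
|Patch 2∩Patch 3| = 4.5833.
|Patch 1∩Patch 2∩Patch 3| = 3.869.
|Patch 1 ∪ Patch 2 ∪ Patch 3| = 137 − 29.869 + 3.869 = 111.00.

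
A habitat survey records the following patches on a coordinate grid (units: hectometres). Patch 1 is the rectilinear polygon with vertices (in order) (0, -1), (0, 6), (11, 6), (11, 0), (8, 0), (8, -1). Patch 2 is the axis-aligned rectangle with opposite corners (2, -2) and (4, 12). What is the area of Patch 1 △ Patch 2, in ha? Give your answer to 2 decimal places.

|Patch 1| = 74, |Patch 2| = 28, |Patch 1∩Patch 2| = 14.
|Patch 1 △ Patch 2| = |Patch 1| + |Patch 2| − 2·|Patch 1∩Patch 2| = 74 + 28 − 28 = 74.00.

74.00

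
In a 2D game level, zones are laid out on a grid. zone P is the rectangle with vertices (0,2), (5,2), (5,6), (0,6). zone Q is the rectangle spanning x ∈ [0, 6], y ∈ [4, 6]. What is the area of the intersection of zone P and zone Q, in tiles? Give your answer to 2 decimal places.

|zone P∩zone Q|: x∈[0,5], y∈[4,6] → 5·2 = 10.

10.00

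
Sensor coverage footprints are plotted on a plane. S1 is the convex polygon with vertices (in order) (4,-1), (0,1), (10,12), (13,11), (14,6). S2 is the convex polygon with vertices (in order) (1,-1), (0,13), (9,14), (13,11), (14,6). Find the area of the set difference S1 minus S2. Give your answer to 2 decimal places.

9.90

|S1| = 83, |S1∩S2| = 73.1015.
|S1 ∖ S2| = |S1| − |S1∩S2| = 83 − 73.1015 = 9.90.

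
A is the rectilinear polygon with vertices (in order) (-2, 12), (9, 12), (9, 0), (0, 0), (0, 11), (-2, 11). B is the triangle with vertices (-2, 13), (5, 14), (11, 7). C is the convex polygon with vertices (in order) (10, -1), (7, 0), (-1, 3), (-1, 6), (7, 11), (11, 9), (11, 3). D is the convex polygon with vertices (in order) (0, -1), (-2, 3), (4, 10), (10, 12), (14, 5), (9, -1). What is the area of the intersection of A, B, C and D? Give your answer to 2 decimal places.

6.03

The intersection is the polygon with vertices (9,7.923), (5.018,9.761), (7,11), (8,10.5), (9,9.333).
By the shoelace formula its area is 6.03.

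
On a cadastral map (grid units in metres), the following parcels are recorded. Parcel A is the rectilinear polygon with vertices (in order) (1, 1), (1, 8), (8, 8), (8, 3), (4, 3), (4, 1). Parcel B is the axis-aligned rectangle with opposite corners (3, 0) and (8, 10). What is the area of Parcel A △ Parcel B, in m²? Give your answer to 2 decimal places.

|Parcel A| = 41, |Parcel B| = 50, |Parcel A∩Parcel B| = 27.
|Parcel A △ Parcel B| = |Parcel A| + |Parcel B| − 2·|Parcel A∩Parcel B| = 41 + 50 − 54 = 37.00.

37.00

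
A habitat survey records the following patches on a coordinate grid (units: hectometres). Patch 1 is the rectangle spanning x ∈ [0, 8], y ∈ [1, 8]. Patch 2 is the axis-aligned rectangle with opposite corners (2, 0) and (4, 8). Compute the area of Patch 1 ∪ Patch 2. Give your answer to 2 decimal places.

58.00

By inclusion–exclusion:
Individual areas: |Patch 1| = 56, |Patch 2| = 16.
|Patch 1∩Patch 2|: x∈[2,4], y∈[1,8] → 2·7 = 14.
|Patch 1 ∪ Patch 2| = 72 − 14 = 58.00.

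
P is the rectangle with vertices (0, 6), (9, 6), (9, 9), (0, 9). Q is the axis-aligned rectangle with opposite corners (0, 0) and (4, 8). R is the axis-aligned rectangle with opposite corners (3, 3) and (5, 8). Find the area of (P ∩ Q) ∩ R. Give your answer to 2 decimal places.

The region (P ∩ Q) ∩ R is the polygon with vertices (4,8), (4,6), (3,6), (3,8).
By the shoelace formula its area is 2.00.

2.00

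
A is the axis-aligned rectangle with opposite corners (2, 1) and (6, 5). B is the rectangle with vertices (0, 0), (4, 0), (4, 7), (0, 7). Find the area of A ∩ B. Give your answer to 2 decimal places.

8.00

|A∩B|: x∈[2,4], y∈[1,5] → 2·4 = 8.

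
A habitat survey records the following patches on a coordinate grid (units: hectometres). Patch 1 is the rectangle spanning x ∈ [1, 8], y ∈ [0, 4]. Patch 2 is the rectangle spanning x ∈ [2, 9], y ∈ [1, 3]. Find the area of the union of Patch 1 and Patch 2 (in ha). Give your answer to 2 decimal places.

By inclusion–exclusion:
Individual areas: |Patch 1| = 28, |Patch 2| = 14.
|Patch 1∩Patch 2|: x∈[2,8], y∈[1,3] → 6·2 = 12.
|Patch 1 ∪ Patch 2| = 42 − 12 = 30.00.

30.00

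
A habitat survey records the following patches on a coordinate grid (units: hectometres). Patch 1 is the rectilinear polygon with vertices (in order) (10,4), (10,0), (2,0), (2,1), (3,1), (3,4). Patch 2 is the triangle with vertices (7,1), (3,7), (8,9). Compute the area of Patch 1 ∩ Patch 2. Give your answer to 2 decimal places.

The intersection is the polygon with vertices (7.375,4), (7,1), (5,4).
By the shoelace formula its area is 3.56.

3.56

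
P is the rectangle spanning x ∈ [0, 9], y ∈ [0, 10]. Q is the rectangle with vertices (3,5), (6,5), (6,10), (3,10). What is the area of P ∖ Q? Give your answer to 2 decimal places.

75.00

|P∩Q|: x∈[3,6], y∈[5,10] → 3·5 = 15.
|P| = 90.
|P ∖ Q| = |P| − |P∩Q| = 90 − 15 = 75.00.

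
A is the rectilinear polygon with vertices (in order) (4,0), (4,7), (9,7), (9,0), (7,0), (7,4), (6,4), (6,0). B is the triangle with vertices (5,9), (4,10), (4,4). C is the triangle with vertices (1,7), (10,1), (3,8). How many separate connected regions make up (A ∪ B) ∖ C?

3

(A ∪ B) ∖ C splits into 3 disjoint pieces (area 8.6667, area 14.6, area 4.6667).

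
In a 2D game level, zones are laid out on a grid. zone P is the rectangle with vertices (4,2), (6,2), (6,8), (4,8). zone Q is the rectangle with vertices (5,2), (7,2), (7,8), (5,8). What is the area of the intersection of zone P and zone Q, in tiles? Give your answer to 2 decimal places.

6.00

|zone P∩zone Q|: x∈[5,6], y∈[2,8] → 1·6 = 6.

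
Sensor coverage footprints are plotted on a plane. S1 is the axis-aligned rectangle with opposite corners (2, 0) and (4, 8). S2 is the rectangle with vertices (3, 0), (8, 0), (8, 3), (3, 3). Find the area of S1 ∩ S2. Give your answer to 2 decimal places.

3.00

|S1∩S2|: x∈[3,4], y∈[0,3] → 1·3 = 3.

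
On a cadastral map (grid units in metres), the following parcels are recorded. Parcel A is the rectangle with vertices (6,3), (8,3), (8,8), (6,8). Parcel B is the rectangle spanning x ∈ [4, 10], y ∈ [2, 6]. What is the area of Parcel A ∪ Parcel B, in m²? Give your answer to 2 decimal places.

By inclusion–exclusion:
Individual areas: |Parcel A| = 10, |Parcel B| = 24.
|Parcel A∩Parcel B|: x∈[6,8], y∈[3,6] → 2·3 = 6.
|Parcel A ∪ Parcel B| = 34 − 6 = 28.00.

28.00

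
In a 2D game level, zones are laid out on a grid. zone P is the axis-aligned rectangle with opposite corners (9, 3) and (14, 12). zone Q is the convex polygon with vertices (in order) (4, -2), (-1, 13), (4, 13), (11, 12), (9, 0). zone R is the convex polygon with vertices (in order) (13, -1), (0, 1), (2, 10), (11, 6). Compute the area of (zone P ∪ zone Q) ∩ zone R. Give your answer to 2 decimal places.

67.30

The region (zone P ∪ zone Q) ∩ zone R is the polygon with vertices (9.5,3), (9,0), (8.306,-0.278), (3.162,0.513), (1.2,6.4), (2,10), (11,6), (11.857,3).
By the shoelace formula its area is 67.30.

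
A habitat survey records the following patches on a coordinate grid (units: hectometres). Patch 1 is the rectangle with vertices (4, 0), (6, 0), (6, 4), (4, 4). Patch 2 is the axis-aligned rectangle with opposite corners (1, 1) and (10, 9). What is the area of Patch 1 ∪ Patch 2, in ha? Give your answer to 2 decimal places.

74.00

By inclusion–exclusion:
Individual areas: |Patch 1| = 8, |Patch 2| = 72.
|Patch 1∩Patch 2|: x∈[4,6], y∈[1,4] → 2·3 = 6.
|Patch 1 ∪ Patch 2| = 80 − 6 = 74.00.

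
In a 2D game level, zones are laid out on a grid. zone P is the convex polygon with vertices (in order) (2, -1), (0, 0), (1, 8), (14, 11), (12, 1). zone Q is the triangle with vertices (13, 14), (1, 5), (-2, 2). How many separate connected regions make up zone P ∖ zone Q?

2

zone P ∖ zone Q splits into 2 disjoint pieces (area 104.2162, area 9.3095).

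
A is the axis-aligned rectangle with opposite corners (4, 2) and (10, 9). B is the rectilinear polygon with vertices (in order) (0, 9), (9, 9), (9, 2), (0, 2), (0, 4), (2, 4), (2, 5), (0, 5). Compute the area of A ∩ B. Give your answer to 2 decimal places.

The intersection is the polygon with vertices (9,9), (9,2), (4,2), (4,9).
By the shoelace formula its area is 35.00.

35.00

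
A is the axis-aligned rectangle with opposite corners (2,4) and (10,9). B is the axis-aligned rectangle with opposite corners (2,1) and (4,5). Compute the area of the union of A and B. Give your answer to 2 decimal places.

46.00

By inclusion–exclusion:
Individual areas: |A| = 40, |B| = 8.
|A∩B|: x∈[2,4], y∈[4,5] → 2·1 = 2.
|A ∪ B| = 48 − 2 = 46.00.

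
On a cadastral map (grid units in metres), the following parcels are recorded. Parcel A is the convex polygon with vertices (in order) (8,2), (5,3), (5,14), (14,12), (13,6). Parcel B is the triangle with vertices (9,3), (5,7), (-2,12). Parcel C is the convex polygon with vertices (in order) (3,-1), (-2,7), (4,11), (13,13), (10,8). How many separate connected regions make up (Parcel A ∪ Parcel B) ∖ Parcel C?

3

(Parcel A ∪ Parcel B) ∖ Parcel C splits into 3 disjoint pieces (area 0.6334, area 8.6806, area 31.5098).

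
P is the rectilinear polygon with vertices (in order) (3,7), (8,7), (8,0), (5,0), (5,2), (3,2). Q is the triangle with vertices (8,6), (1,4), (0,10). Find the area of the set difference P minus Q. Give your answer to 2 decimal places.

|P| = 31, |P∩Q| = 7.5714.
|P ∖ Q| = |P| − |P∩Q| = 31 − 7.5714 = 23.43.

23.43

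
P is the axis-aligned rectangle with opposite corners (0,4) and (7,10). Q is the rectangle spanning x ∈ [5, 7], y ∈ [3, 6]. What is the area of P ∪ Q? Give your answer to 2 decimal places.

44.00

By inclusion–exclusion:
Individual areas: |P| = 42, |Q| = 6.
|P∩Q|: x∈[5,7], y∈[4,6] → 2·2 = 4.
|P ∪ Q| = 48 − 4 = 44.00.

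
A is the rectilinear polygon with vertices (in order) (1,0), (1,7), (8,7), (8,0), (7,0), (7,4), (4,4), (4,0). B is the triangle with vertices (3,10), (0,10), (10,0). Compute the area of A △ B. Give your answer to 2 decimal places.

40.01

|A| = 37, |B| = 15, |A∩B| = 5.9929.
|A △ B| = |A| + |B| − 2·|A∩B| = 37 + 15 − 11.9857 = 40.01.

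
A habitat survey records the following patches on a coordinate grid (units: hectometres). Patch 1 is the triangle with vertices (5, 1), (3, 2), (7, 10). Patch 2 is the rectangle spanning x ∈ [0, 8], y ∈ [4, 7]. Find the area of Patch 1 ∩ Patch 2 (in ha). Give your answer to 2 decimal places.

The intersection is the polygon with vertices (5.5,7), (6.333,7), (5.667,4), (4,4).
By the shoelace formula its area is 3.75.

3.75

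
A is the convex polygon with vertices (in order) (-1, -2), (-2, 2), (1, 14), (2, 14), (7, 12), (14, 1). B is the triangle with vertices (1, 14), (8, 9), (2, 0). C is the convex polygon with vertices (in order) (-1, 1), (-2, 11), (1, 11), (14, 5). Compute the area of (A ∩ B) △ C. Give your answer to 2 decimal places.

|A ∩ B| = 46.5.
|(A ∩ B) ∩ C| = 30.9838.
|(A ∩ B) △ C| = 46.5 + 86 − 61.9675 = 70.53.

70.53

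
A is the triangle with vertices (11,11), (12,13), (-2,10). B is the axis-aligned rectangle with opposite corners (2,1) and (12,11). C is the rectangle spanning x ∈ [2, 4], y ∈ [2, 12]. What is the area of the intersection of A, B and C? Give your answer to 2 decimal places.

1.18

The intersection is the polygon with vertices (4,11), (4,10.461), (2,10.308), (2,10.857), (2.667,11).
By the shoelace formula its area is 1.18.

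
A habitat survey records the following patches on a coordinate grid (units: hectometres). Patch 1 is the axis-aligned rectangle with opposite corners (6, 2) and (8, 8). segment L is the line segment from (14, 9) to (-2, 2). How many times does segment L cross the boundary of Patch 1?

2

The segment meets the boundary at (6,5.5), (8,6.375).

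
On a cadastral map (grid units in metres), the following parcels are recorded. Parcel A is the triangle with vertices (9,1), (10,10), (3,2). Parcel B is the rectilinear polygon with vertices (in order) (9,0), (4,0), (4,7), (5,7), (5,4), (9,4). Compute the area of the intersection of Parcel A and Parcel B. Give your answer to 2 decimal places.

12.63

The intersection is the polygon with vertices (5,4.286), (5,4), (9,4), (9,1), (4,1.833), (4,3.143).
By the shoelace formula its area is 12.63.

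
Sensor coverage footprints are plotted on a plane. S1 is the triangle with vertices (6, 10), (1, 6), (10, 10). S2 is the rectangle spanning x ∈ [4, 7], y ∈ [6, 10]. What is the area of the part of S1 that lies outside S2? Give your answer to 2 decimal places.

3.60

|S1| = 8, |S1∩S2| = 4.4.
|S1 ∖ S2| = |S1| − |S1∩S2| = 8 − 4.4 = 3.60.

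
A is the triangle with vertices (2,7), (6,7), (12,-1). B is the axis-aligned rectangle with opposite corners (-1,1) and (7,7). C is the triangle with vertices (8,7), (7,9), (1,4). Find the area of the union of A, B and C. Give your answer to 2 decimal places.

58.28

By inclusion–exclusion:
Individual areas: |A| = 16, |B| = 48, |C| = 8.5.
|A∩B| = 9.3333.
|A∩C| = 2.995.
|B∩C| = 4.8857.
|A∩B∩C| = 2.995.
|A ∪ B ∪ C| = 72.5 − 17.2141 + 2.995 = 58.28.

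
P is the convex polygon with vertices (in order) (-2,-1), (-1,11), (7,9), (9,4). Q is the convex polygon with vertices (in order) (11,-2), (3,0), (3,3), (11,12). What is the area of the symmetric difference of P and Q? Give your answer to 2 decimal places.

|P| = 81.5, |Q| = 68, |P∩Q| = 17.8715.
|P △ Q| = |P| + |Q| − 2·|P∩Q| = 81.5 + 68 − 35.7429 = 113.76.

113.76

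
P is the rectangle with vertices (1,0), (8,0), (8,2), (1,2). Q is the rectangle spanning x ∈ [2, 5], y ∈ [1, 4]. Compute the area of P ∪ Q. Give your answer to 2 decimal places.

20.00

By inclusion–exclusion:
Individual areas: |P| = 14, |Q| = 9.
|P∩Q|: x∈[2,5], y∈[1,2] → 3·1 = 3.
|P ∪ Q| = 23 − 3 = 20.00.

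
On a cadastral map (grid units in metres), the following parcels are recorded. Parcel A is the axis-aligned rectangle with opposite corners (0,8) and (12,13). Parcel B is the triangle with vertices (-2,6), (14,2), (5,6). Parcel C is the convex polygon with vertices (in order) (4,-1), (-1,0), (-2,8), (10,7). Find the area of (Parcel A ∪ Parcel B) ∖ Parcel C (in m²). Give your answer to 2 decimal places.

|Parcel A ∪ Parcel B| = 74.
|(Parcel A ∪ Parcel B) ∩ Parcel C| = 10.3039.
|(Parcel A ∪ Parcel B) ∖ Parcel C| = 74 − 10.3039 = 63.70.

63.70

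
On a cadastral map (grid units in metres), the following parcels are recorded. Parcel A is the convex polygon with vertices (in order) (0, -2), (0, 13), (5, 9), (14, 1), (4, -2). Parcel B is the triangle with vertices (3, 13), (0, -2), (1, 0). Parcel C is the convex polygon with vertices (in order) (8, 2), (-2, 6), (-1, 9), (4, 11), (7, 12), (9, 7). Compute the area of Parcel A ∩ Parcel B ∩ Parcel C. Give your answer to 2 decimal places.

The intersection is the polygon with vertices (1.696,4.522), (1.333,4.667), (2.478,10.391), (2.607,10.443).
By the shoelace formula its area is 1.48.

1.48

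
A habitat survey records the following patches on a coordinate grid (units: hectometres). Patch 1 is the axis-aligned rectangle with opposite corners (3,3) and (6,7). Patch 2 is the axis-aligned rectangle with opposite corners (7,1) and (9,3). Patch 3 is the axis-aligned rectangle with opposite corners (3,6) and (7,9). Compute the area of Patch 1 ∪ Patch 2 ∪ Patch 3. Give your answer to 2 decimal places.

By inclusion–exclusion:
Individual areas: |Patch 1| = 12, |Patch 2| = 4, |Patch 3| = 12.
|Patch 1∩Patch 2| = 0 (no overlap).
|Patch 1∩Patch 3|: x∈[3,6], y∈[6,7] → 3·1 = 3.
|Patch 2∩Patch 3| = 0 (no overlap).
|Patch 1∩Patch 2∩Patch 3| = 0.
|Patch 1 ∪ Patch 2 ∪ Patch 3| = 28 − 3 + 0 = 25.00.

25.00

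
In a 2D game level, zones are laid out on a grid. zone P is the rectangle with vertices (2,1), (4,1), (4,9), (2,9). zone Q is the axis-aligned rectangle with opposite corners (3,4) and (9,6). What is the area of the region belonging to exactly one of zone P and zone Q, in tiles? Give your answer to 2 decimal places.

24.00

|zone P∩zone Q|: x∈[3,4], y∈[4,6] → 1·2 = 2.
|zone P △ zone Q| = |zone P| + |zone Q| − 2·|zone P∩zone Q| = 16 + 12 − 4 = 24.00.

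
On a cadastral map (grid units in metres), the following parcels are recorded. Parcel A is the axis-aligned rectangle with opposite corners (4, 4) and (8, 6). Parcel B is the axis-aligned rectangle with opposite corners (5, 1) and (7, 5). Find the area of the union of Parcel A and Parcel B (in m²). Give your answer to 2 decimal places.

14.00

By inclusion–exclusion:
Individual areas: |Parcel A| = 8, |Parcel B| = 8.
|Parcel A∩Parcel B|: x∈[5,7], y∈[4,5] → 2·1 = 2.
|Parcel A ∪ Parcel B| = 16 − 2 = 14.00.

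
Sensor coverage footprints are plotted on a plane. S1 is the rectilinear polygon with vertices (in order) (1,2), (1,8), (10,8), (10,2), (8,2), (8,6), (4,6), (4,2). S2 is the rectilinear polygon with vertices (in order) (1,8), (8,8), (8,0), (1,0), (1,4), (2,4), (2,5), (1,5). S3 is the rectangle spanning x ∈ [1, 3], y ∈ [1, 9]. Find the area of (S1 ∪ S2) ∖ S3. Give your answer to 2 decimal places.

|S1 ∪ S2| = 68.
|(S1 ∪ S2) ∩ S3| = 14.
|(S1 ∪ S2) ∖ S3| = 68 − 14 = 54.00.

54.00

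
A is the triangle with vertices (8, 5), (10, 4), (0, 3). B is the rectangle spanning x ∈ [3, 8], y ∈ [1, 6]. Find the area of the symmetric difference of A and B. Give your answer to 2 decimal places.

22.75

|A| = 6, |B| = 25, |A∩B| = 4.125.
|A △ B| = |A| + |B| − 2·|A∩B| = 6 + 25 − 8.25 = 22.75.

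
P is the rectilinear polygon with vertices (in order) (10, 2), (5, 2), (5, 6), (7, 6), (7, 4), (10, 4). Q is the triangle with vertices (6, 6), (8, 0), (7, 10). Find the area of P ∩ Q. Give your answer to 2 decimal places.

2.73

The intersection is the polygon with vertices (7.333,2), (6,6), (7,6), (7,4), (7.6,4), (7.8,2).
By the shoelace formula its area is 2.73.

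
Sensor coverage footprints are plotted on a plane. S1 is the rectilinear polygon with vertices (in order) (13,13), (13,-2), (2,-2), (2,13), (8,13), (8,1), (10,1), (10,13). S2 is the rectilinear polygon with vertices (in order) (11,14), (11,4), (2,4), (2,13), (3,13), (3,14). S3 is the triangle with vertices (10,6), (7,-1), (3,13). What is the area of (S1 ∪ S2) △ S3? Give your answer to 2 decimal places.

135.05

|S1 ∪ S2| = 167.
|(S1 ∪ S2) ∩ S3| = 33.4762.
|(S1 ∪ S2) △ S3| = 167 + 35 − 66.9524 = 135.05.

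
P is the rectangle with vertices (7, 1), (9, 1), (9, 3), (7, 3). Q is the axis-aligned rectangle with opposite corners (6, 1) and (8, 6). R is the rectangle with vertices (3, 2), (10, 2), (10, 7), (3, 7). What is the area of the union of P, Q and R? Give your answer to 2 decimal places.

By inclusion–exclusion:
Individual areas: |P| = 4, |Q| = 10, |R| = 35.
|P∩Q|: x∈[7,8], y∈[1,3] → 1·2 = 2.
|P∩R|: x∈[7,9], y∈[2,3] → 2·1 = 2.
|Q∩R|: x∈[6,8], y∈[2,6] → 2·4 = 8.
|P∩Q∩R| = 1.
|P ∪ Q ∪ R| = 49 − 12 + 1 = 38.00.

38.00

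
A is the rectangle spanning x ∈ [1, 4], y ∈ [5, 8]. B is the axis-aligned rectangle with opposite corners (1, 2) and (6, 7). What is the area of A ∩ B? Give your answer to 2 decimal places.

6.00

|A∩B|: x∈[1,4], y∈[5,7] → 3·2 = 6.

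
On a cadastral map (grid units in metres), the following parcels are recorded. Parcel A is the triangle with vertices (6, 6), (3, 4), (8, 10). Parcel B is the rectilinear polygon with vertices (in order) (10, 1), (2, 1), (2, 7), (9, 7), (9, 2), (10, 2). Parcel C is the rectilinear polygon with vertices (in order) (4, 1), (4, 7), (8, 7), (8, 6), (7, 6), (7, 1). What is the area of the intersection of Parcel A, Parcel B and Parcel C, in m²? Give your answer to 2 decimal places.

The intersection is the polygon with vertices (5.5,7), (6.5,7), (6,6), (4,4.667), (4,5.2).
By the shoelace formula its area is 2.23.

2.23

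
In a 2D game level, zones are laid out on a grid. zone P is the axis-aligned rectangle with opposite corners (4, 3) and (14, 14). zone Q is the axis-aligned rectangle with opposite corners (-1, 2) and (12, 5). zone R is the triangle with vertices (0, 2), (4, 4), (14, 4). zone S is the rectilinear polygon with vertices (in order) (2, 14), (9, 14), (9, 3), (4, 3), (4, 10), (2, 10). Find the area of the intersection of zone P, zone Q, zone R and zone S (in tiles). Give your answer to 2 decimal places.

The intersection is the polygon with vertices (9,4), (9,3.286), (7,3), (4,3), (4,4).
By the shoelace formula its area is 4.71.

4.71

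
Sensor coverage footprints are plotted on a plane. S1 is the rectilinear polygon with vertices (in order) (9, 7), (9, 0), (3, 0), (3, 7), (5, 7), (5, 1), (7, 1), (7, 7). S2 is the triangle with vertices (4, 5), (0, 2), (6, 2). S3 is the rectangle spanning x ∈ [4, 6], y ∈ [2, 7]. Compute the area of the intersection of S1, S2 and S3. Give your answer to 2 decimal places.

2.25

The intersection is the polygon with vertices (5,3.5), (5,2), (4,2), (4,5).
By the shoelace formula its area is 2.25.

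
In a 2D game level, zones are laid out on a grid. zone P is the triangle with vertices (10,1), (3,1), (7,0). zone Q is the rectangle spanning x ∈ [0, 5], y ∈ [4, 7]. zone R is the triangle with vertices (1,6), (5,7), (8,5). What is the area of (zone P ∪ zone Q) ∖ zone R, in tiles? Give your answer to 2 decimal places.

|zone P ∪ zone Q| = 18.5.
|(zone P ∪ zone Q) ∩ zone R| = 3.1429.
|(zone P ∪ zone Q) ∖ zone R| = 18.5 − 3.1429 = 15.36.

15.36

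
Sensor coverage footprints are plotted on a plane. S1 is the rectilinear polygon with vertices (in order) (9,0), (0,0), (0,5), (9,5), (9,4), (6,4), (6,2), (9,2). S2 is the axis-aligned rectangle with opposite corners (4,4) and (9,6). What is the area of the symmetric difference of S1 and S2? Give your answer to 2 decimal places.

|S1| = 39, |S2| = 10, |S1∩S2| = 5.
|S1 △ S2| = |S1| + |S2| − 2·|S1∩S2| = 39 + 10 − 10 = 39.00.

39.00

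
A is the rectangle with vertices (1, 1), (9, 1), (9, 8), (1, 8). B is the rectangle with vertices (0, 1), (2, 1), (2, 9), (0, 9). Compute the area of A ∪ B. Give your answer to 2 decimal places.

By inclusion–exclusion:
Individual areas: |A| = 56, |B| = 16.
|A∩B|: x∈[1,2], y∈[1,8] → 1·7 = 7.
|A ∪ B| = 72 − 7 = 65.00.

65.00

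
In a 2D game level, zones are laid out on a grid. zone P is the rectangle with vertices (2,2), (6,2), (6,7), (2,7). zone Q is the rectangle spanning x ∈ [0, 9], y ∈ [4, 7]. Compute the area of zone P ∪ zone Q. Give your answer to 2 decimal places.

35.00

By inclusion–exclusion:
Individual areas: |zone P| = 20, |zone Q| = 27.
|zone P∩zone Q|: x∈[2,6], y∈[4,7] → 4·3 = 12.
|zone P ∪ zone Q| = 47 − 12 = 35.00.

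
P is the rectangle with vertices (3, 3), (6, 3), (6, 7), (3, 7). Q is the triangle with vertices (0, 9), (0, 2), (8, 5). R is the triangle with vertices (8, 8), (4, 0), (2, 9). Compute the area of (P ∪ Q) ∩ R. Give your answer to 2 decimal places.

|P ∪ Q| = 31.0625.
|(P ∪ Q) ∩ R| = 13.66.

13.66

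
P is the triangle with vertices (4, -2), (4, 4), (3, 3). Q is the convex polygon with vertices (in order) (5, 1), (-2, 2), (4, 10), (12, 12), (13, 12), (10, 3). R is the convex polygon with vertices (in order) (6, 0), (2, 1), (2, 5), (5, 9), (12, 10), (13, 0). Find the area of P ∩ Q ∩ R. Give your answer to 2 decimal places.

1.98

The intersection is the polygon with vertices (4,4), (4,1.143), (3.353,1.235), (3,3).
By the shoelace formula its area is 1.98.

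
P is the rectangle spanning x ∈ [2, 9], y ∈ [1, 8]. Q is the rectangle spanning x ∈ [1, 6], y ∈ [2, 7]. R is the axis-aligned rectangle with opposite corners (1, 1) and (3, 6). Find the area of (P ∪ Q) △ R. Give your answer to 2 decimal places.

|P ∪ Q| = 54.
|(P ∪ Q) ∩ R| = 9.
|(P ∪ Q) △ R| = 54 + 10 − 18 = 46.00.

46.00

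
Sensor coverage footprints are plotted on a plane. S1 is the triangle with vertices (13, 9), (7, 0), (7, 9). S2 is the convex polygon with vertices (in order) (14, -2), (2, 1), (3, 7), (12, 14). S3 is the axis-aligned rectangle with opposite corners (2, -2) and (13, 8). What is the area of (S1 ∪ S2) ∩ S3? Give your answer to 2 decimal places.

The region (S1 ∪ S2) ∩ S3 is the polygon with vertices (13,6), (13,-1.75), (2,1), (3,7), (4.286,8), (12.75,8).
By the shoelace formula its area is 87.23.

87.23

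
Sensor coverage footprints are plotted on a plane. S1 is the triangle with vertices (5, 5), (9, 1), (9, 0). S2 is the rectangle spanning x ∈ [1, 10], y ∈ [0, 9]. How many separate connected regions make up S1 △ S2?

1

S1 △ S2 is a single connected region.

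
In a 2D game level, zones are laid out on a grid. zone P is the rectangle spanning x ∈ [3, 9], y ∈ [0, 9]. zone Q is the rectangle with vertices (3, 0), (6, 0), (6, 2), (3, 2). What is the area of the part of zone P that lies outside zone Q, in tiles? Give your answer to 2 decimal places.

48.00

|zone P∩zone Q|: x∈[3,6], y∈[0,2] → 3·2 = 6.
|zone P| = 54.
|zone P ∖ zone Q| = |zone P| − |zone P∩zone Q| = 54 − 6 = 48.00.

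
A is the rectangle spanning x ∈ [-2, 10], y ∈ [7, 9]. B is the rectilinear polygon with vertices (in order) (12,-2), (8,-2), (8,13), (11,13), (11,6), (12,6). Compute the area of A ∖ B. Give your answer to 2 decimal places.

|A| = 24, |A∩B| = 4.
|A ∖ B| = |A| − |A∩B| = 24 − 4 = 20.00.

20.00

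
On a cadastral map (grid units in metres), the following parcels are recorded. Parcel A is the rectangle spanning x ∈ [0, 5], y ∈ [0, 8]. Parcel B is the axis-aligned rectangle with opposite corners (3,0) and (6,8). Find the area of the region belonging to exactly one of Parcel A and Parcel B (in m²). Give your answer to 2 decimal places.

32.00

|Parcel A∩Parcel B|: x∈[3,5], y∈[0,8] → 2·8 = 16.
|Parcel A △ Parcel B| = |Parcel A| + |Parcel B| − 2·|Parcel A∩Parcel B| = 40 + 24 − 32 = 32.00.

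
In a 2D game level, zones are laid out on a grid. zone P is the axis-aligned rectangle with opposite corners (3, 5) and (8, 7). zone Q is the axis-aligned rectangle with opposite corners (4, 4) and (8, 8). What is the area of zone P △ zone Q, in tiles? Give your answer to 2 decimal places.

|zone P∩zone Q|: x∈[4,8], y∈[5,7] → 4·2 = 8.
|zone P △ zone Q| = |zone P| + |zone Q| − 2·|zone P∩zone Q| = 10 + 16 − 16 = 10.00.

10.00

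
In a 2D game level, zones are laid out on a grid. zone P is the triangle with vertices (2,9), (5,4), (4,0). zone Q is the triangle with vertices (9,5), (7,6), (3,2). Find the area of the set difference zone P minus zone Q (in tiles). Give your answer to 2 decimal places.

|zone P| = 8.5, |zone P∩zone Q| = 0.8003.
|zone P ∖ zone Q| = |zone P| − |zone P∩zone Q| = 8.5 − 0.8003 = 7.70.

7.70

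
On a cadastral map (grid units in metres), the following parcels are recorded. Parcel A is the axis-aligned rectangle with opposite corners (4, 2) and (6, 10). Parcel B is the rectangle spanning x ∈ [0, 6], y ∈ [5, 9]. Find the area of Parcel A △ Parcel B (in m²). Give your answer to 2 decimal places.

24.00

|Parcel A∩Parcel B|: x∈[4,6], y∈[5,9] → 2·4 = 8.
|Parcel A △ Parcel B| = |Parcel A| + |Parcel B| − 2·|Parcel A∩Parcel B| = 16 + 24 − 16 = 24.00.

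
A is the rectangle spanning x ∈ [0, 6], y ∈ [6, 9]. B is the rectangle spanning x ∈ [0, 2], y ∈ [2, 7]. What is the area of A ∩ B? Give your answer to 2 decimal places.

|A∩B|: x∈[0,2], y∈[6,7] → 2·1 = 2.

2.00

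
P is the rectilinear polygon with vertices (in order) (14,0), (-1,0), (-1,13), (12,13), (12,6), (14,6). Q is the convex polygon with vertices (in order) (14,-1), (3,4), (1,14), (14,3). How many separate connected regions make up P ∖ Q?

2

P ∖ Q splits into 2 disjoint pieces (area 61.5, area 45.0909).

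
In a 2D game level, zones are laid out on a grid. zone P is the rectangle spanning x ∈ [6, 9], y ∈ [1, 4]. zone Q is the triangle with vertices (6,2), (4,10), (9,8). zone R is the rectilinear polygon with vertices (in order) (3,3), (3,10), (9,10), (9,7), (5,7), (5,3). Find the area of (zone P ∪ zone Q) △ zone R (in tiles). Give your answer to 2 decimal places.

|zone P ∪ zone Q| = 26.
|(zone P ∪ zone Q) ∩ zone R| = 8.75.
|(zone P ∪ zone Q) △ zone R| = 26 + 26 − 17.5 = 34.50.

34.50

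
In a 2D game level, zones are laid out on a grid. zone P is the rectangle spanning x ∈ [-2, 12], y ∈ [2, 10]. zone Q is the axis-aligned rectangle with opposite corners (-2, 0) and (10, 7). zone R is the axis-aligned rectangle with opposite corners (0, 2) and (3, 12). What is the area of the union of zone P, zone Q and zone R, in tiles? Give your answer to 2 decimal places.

By inclusion–exclusion:
Individual areas: |zone P| = 112, |zone Q| = 84, |zone R| = 30.
|zone P∩zone Q|: x∈[-2,10], y∈[2,7] → 12·5 = 60.
|zone P∩zone R|: x∈[0,3], y∈[2,10] → 3·8 = 24.
|zone Q∩zone R|: x∈[0,3], y∈[2,7] → 3·5 = 15.
|zone P∩zone Q∩zone R| = 15.
|zone P ∪ zone Q ∪ zone R| = 226 − 99 + 15 = 142.00.

142.00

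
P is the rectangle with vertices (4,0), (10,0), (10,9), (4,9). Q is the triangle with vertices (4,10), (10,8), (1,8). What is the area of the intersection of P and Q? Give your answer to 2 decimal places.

4.50

The intersection is the polygon with vertices (4,9), (7,9), (10,8), (4,8).
By the shoelace formula its area is 4.50.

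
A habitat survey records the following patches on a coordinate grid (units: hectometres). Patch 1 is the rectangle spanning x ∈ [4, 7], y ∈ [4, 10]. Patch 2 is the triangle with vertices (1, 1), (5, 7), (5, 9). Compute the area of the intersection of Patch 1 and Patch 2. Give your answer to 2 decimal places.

1.75

The intersection is the polygon with vertices (4,7), (5,9), (5,7), (4,5.5).
By the shoelace formula its area is 1.75.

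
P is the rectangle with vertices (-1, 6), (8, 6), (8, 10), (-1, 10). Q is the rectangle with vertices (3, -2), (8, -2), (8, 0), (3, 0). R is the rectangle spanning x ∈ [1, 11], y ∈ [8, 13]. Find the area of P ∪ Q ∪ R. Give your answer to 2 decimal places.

82.00

By inclusion–exclusion:
Individual areas: |P| = 36, |Q| = 10, |R| = 50.
|P∩Q| = 0 (no overlap).
|P∩R|: x∈[1,8], y∈[8,10] → 7·2 = 14.
|Q∩R| = 0 (no overlap).
|P∩Q∩R| = 0.
|P ∪ Q ∪ R| = 96 − 14 + 0 = 82.00.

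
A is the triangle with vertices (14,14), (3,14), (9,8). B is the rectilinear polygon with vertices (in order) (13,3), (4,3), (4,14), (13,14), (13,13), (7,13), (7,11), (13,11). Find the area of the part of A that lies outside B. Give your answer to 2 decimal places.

11.75

|A| = 33, |A∩B| = 21.25.
|A ∖ B| = |A| − |A∩B| = 33 − 21.25 = 11.75.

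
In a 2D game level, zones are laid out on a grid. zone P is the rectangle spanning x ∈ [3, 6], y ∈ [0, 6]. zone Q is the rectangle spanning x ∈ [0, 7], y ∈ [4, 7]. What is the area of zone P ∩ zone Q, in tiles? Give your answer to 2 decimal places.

6.00

|zone P∩zone Q|: x∈[3,6], y∈[4,6] → 3·2 = 6.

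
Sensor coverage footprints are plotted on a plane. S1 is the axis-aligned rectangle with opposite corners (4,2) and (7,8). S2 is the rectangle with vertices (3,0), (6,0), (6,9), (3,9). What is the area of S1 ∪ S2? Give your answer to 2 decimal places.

33.00

By inclusion–exclusion:
Individual areas: |S1| = 18, |S2| = 27.
|S1∩S2|: x∈[4,6], y∈[2,8] → 2·6 = 12.
|S1 ∪ S2| = 45 − 12 = 33.00.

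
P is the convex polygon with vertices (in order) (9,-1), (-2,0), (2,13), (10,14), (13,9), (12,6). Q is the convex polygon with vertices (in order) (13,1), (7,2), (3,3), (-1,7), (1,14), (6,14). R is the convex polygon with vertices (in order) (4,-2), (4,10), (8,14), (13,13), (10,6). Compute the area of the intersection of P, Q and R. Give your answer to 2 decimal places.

The intersection is the polygon with vertices (10.136,6.318), (10,6), (7,2), (4,2.75), (4,10), (6.7,12.7).
By the shoelace formula its area is 43.36.

43.36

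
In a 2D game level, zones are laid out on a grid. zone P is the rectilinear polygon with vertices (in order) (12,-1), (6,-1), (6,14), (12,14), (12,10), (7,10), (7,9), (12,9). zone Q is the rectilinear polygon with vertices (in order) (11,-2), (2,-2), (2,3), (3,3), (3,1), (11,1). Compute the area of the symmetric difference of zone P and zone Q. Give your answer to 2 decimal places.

94.00

|zone P| = 85, |zone Q| = 29, |zone P∩zone Q| = 10.
|zone P △ zone Q| = |zone P| + |zone Q| − 2·|zone P∩zone Q| = 85 + 29 − 20 = 94.00.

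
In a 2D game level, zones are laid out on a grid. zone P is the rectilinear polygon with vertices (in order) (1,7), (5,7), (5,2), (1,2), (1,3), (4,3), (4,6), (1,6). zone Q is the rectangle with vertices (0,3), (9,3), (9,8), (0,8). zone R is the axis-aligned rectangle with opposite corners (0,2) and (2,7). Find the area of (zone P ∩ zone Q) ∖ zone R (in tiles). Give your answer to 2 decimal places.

|zone P ∩ zone Q| = 7.
|(zone P ∩ zone Q) ∩ zone R| = 1.
|(zone P ∩ zone Q) ∖ zone R| = 7 − 1 = 6.00.

6.00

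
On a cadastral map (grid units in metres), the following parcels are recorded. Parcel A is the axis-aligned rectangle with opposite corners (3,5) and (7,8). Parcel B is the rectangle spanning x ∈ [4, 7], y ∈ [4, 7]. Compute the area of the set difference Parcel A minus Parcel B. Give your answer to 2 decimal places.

|Parcel A∩Parcel B|: x∈[4,7], y∈[5,7] → 3·2 = 6.
|Parcel A| = 12.
|Parcel A ∖ Parcel B| = |Parcel A| − |Parcel A∩Parcel B| = 12 − 6 = 6.00.

6.00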